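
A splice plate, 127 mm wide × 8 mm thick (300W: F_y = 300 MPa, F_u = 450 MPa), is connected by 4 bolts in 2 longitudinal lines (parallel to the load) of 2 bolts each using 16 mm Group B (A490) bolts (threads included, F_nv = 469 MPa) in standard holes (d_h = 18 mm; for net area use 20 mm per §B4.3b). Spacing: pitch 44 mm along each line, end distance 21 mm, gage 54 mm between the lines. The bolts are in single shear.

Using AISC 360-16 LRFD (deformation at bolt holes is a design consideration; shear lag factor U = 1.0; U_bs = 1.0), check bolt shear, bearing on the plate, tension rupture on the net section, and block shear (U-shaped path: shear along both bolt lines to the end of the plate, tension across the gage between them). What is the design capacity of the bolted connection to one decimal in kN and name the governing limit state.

Bolt shear: A_b = π(16)²/4 = 201.06 mm². φR_n = 0.75 × 469 × 201.06 × 4 × 1 = 282.9 kN.
Bearing (8 mm plate, F_u = 450 MPa): end bolts L_c = 21 − 18/2 = 12, R_n = min(1.2×12×8×450, 2.4×16×8×450) = 51.84 kN/bolt; interior L_c = 44 − 18 = 26, R_n = 112.32 kN/bolt. φR_n = 0.75 × (2×51.84 + 2×112.32) = 246.2 kN.
Tension rupture (net): A_n = (127 − 2×20)×8 = 696 mm² (U = 1.0, A_e = A_n). φR_n = 0.75 × 450 × 696 = 234.9 kN.
Block shear: shear path 2×[21+1×44] = 2×65 mm, A_gv = 1040, A_nv = 2×(65 − 1.5×20)×8 = 560 mm²; tension across gage: (54 − 1×20)×8 = 272 mm². R_n = min(0.6×450×560, 0.6×300×1040) + 1.0×450×272 = min(151.2, 187.2) + 122.4 = 273.6 kN. φR_n = 0.75 × 273.6 = 205.2 kN.
Governing: min(282.9, 246.2, 234.9, 205.2) = 205.2 kN → block shear.

205.2 kN (block shear governs)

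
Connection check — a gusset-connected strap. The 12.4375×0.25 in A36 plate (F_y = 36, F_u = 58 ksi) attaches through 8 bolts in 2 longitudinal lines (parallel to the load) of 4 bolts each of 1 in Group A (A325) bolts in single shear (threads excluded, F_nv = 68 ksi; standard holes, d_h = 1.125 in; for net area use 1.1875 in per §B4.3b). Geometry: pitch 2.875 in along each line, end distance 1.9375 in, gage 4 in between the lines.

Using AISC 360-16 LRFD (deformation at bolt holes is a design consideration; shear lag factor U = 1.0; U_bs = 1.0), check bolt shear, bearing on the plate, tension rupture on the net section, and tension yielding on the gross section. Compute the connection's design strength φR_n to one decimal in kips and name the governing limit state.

100.7 kips (gross-section yield governs)

Bolt shear: A_b = π(1)²/4 = 0.7854 in². φR_n = 0.75 × 68 × 0.7854 × 8 × 1 = 320.4 kips.
Bearing (0.25 in plate, F_u = 58 ksi): end bolts L_c = 1.9375 − 1.125/2 = 1.375, R_n = min(1.2×1.375×0.25×58, 2.4×1×0.25×58) = 23.925 kips/bolt; interior L_c = 2.875 − 1.125 = 1.75, R_n = 30.45 kips/bolt. φR_n = 0.75 × (2×23.925 + 6×30.45) = 172.9 kips.
Tension rupture (net): A_n = (12.4375 − 2×1.1875)×0.25 = 2.5156 in² (U = 1.0, A_e = A_n). φR_n = 0.75 × 58 × 2.5156 = 109.4 kips.
Tension yield (gross): A_g = 12.4375×0.25 = 3.1094 in². φR_n = 0.90 × 36 × 3.1094 = 100.7 kips.
Governing: min(320.4, 172.9, 109.4, 100.7) = 100.7 kips → gross-section yield.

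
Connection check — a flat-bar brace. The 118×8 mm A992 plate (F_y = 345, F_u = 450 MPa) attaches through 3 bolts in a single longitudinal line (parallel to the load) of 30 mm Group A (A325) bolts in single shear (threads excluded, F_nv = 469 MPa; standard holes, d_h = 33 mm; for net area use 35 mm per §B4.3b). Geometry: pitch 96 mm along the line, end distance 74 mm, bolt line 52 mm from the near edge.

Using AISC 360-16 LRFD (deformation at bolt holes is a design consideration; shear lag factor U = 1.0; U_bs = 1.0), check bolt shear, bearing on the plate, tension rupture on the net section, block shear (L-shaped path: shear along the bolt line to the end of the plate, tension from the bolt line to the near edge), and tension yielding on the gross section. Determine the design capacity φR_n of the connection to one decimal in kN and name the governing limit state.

224.1 kN (net-section rupture governs)

Bolt shear: A_b = π(30)²/4 = 706.86 mm². φR_n = 0.75 × 469 × 706.86 × 3 × 1 = 745.9 kN.
Bearing (8 mm plate, F_u = 450 MPa): end bolts L_c = 74 − 33/2 = 57.5, R_n = min(1.2×57.5×8×450, 2.4×30×8×450) = 248.4 kN/bolt; interior L_c = 96 − 33 = 63, R_n = 259.2 kN/bolt. φR_n = 0.75 × (1×248.4 + 2×259.2) = 575.1 kN.
Tension rupture (net): A_n = (118 − 1×35)×8 = 664 mm² (U = 1.0, A_e = A_n). φR_n = 0.75 × 450 × 664 = 224.1 kN.
Block shear: shear path 1×[74+2×96] = 1×266 mm, A_gv = 2128, A_nv = 1×(266 − 2.5×35)×8 = 1428 mm²; tension to near edge: (52 − 0.5×35)×8 = 276 mm². R_n = min(0.6×450×1428, 0.6×345×2128) + 1.0×450×276 = min(385.56, 440.5) + 124.2 = 509.76 kN. φR_n = 0.75 × 509.76 = 382.3 kN.
Tension yield (gross): A_g = 118×8 = 944 mm². φR_n = 0.90 × 345 × 944 = 293.1 kN.
Governing: min(745.9, 575.1, 224.1, 382.3, 293.1) = 224.1 kN → net-section rupture.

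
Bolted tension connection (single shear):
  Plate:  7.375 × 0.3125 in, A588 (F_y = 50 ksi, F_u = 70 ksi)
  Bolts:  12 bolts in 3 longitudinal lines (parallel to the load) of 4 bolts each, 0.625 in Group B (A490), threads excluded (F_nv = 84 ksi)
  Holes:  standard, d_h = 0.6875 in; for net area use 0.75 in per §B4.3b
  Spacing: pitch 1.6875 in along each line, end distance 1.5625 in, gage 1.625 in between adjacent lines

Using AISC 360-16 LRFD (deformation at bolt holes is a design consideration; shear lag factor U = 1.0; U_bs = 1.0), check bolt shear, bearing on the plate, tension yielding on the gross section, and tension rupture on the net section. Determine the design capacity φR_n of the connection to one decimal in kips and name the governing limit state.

84.1 kips (net-section rupture governs)

Bolt shear: A_b = π(0.625)²/4 = 0.3068 in². φR_n = 0.75 × 84 × 0.3068 × 12 × 1 = 231.9 kips.
Bearing (0.3125 in plate, F_u = 70 ksi): end bolts L_c = 1.5625 − 0.6875/2 = 1.21875, R_n = min(1.2×1.21875×0.3125×70, 2.4×0.625×0.3125×70) = 31.992 kips/bolt; interior L_c = 1.6875 − 0.6875 = 1, R_n = 26.25 kips/bolt. φR_n = 0.75 × (3×31.992 + 9×26.25) = 249.2 kips.
Tension yield (gross): A_g = 7.375×0.3125 = 2.3047 in². φR_n = 0.90 × 50 × 2.3047 = 103.7 kips.
Tension rupture (net): A_n = (7.375 − 3×0.75)×0.3125 = 1.6016 in² (U = 1.0, A_e = A_n). φR_n = 0.75 × 70 × 1.6016 = 84.1 kips.
Governing: min(231.9, 249.2, 103.7, 84.1) = 84.1 kips → net-section rupture.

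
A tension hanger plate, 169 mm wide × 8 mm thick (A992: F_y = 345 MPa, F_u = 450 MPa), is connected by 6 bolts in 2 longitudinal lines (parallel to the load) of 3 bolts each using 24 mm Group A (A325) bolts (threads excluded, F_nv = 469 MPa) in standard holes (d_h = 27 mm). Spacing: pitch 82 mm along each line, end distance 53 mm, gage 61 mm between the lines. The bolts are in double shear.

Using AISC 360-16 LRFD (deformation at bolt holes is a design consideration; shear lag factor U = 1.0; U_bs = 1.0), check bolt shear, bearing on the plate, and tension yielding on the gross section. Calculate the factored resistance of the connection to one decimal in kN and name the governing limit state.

Bolt shear: A_b = π(24)²/4 = 452.39 mm². φR_n = 0.75 × 469 × 452.39 × 6 × 2 = 1909.5 kN.
Bearing (8 mm plate, F_u = 450 MPa): end bolts L_c = 53 − 27/2 = 39.5, R_n = min(1.2×39.5×8×450, 2.4×24×8×450) = 170.64 kN/bolt; interior L_c = 82 − 27 = 55, R_n = 207.36 kN/bolt. φR_n = 0.75 × (2×170.64 + 4×207.36) = 878.0 kN.
Tension yield (gross): A_g = 169×8 = 1352 mm². φR_n = 0.90 × 345 × 1352 = 419.8 kN.
Governing: min(1909.5, 878.0, 419.8) = 419.8 kN → gross-section yield.

419.8 kN (gross-section yield governs)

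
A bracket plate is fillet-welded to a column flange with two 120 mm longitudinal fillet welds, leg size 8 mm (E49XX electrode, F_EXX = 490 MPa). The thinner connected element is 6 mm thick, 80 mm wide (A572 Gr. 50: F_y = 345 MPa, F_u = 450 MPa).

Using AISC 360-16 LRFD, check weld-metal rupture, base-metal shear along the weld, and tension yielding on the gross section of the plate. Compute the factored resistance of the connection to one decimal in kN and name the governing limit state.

Weld metal: throat = 0.707×8 = 5.656 mm, L = 2×120 = 240 mm. φR_n = 0.75 × 0.6 × 490 × 5.656 × 240 = 299.3 kN.
Base metal shear (6 mm plate): yield φR_n = 1.0×0.6×345×6×240 = 298.1 kN; rupture φR_n = 0.75×0.6×450×6×240 = 291.6 kN; take 291.6 kN (rupture).
Tension yield (gross): A_g = 80×6 = 480 mm². φR_n = 0.90 × 345 × 480 = 149.0 kN.
Governing: min(299.3, 291.6, 149.0) = 149.0 kN → gross-section yield.

149.0 kN (gross-section yield governs)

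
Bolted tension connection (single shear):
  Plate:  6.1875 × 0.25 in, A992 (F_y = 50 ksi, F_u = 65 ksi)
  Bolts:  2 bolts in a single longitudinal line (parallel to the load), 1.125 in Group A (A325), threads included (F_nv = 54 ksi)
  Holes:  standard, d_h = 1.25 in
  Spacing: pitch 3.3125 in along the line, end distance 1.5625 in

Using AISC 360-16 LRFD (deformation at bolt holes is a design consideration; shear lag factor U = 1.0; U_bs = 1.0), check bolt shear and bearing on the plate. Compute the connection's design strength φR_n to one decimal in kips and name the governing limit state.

43.9 kips (bearing governs)

Bolt shear: A_b = π(1.125)²/4 = 0.99402 in². φR_n = 0.75 × 54 × 0.99402 × 2 × 1 = 80.5 kips.
Bearing (0.25 in plate, F_u = 65 ksi): end bolts L_c = 1.5625 − 1.25/2 = 0.9375, R_n = min(1.2×0.9375×0.25×65, 2.4×1.125×0.25×65) = 18.281 kips/bolt; interior L_c = 3.3125 − 1.25 = 2.0625, R_n = 40.219 kips/bolt. φR_n = 0.75 × (1×18.281 + 1×40.219) = 43.9 kips.
Governing: min(80.5, 43.9) = 43.9 kips → bearing.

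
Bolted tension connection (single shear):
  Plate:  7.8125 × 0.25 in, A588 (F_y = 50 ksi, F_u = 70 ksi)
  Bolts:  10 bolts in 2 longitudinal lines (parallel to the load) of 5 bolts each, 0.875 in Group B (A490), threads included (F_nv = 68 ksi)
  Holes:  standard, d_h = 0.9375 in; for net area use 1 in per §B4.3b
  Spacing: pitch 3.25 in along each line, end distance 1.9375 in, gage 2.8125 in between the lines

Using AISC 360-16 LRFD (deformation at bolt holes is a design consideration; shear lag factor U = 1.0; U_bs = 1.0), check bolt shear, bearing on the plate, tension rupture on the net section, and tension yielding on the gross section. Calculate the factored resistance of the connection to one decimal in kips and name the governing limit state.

76.3 kips (net-section rupture governs)

Bolt shear: A_b = π(0.875)²/4 = 0.60132 in². φR_n = 0.75 × 68 × 0.60132 × 10 × 1 = 306.7 kips.
Bearing (0.25 in plate, F_u = 70 ksi): end bolts L_c = 1.9375 − 0.9375/2 = 1.46875, R_n = min(1.2×1.46875×0.25×70, 2.4×0.875×0.25×70) = 30.844 kips/bolt; interior L_c = 3.25 − 0.9375 = 2.3125, R_n = 36.75 kips/bolt. φR_n = 0.75 × (2×30.844 + 8×36.75) = 266.8 kips.
Tension rupture (net): A_n = (7.8125 − 2×1)×0.25 = 1.4531 in² (U = 1.0, A_e = A_n). φR_n = 0.75 × 70 × 1.4531 = 76.3 kips.
Tension yield (gross): A_g = 7.8125×0.25 = 1.9531 in². φR_n = 0.90 × 50 × 1.9531 = 87.9 kips.
Governing: min(306.7, 266.8, 76.3, 87.9) = 76.3 kips → net-section rupture.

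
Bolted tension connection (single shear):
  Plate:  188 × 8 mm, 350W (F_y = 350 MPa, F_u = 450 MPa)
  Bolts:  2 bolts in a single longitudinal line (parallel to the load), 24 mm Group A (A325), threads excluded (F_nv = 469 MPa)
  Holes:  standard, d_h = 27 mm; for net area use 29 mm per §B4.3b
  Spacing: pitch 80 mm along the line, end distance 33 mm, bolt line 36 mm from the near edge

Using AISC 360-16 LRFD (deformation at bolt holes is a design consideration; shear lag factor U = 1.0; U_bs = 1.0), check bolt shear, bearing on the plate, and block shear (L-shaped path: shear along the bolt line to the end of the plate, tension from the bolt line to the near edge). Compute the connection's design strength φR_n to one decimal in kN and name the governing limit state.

170.6 kN (block shear governs)

Bolt shear: A_b = π(24)²/4 = 452.39 mm². φR_n = 0.75 × 469 × 452.39 × 2 × 1 = 318.3 kN.
Bearing (8 mm plate, F_u = 450 MPa): end bolts L_c = 33 − 27/2 = 19.5, R_n = min(1.2×19.5×8×450, 2.4×24×8×450) = 84.24 kN/bolt; interior L_c = 80 − 27 = 53, R_n = 207.36 kN/bolt. φR_n = 0.75 × (1×84.24 + 1×207.36) = 218.7 kN.
Block shear: shear path 1×[33+1×80] = 1×113 mm, A_gv = 904, A_nv = 1×(113 − 1.5×29)×8 = 556 mm²; tension to near edge: (36 − 0.5×29)×8 = 172 mm². R_n = min(0.6×450×556, 0.6×350×904) + 1.0×450×172 = min(150.12, 189.84) + 77.4 = 227.52 kN. φR_n = 0.75 × 227.52 = 170.6 kN.
Governing: min(318.3, 218.7, 170.6) = 170.6 kN → block shear.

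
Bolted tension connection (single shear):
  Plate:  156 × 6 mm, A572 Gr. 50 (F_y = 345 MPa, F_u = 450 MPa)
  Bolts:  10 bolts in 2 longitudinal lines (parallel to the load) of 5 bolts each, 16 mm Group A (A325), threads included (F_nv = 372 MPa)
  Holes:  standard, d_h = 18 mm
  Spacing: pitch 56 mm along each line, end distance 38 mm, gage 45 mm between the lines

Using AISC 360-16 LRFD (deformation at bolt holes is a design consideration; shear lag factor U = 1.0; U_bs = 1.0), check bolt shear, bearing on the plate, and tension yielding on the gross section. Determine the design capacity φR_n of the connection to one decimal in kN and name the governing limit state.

290.6 kN (gross-section yield governs)

Bolt shear: A_b = π(16)²/4 = 201.06 mm². φR_n = 0.75 × 372 × 201.06 × 10 × 1 = 561.0 kN.
Bearing (6 mm plate, F_u = 450 MPa): end bolts L_c = 38 − 18/2 = 29, R_n = min(1.2×29×6×450, 2.4×16×6×450) = 93.96 kN/bolt; interior L_c = 56 − 18 = 38, R_n = 103.68 kN/bolt. φR_n = 0.75 × (2×93.96 + 8×103.68) = 763.0 kN.
Tension yield (gross): A_g = 156×6 = 936 mm². φR_n = 0.90 × 345 × 936 = 290.6 kN.
Governing: min(561.0, 763.0, 290.6) = 290.6 kN → gross-section yield.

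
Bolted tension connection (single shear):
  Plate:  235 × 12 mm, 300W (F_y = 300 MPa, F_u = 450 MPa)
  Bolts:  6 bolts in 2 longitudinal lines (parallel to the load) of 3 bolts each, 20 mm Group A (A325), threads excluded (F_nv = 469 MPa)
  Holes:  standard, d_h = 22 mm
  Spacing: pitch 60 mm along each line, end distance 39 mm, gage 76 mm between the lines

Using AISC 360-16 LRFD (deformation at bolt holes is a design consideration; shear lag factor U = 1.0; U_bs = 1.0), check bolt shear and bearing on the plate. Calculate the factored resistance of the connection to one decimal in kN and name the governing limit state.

663.0 kN (bolt shear governs)

Bolt shear: A_b = π(20)²/4 = 314.16 mm². φR_n = 0.75 × 469 × 314.16 × 6 × 1 = 663.0 kN.
Bearing (12 mm plate, F_u = 450 MPa): end bolts L_c = 39 − 22/2 = 28, R_n = min(1.2×28×12×450, 2.4×20×12×450) = 181.44 kN/bolt; interior L_c = 60 − 22 = 38, R_n = 246.24 kN/bolt. φR_n = 0.75 × (2×181.44 + 4×246.24) = 1010.9 kN.
Governing: min(663.0, 1010.9) = 663.0 kN → bolt shear.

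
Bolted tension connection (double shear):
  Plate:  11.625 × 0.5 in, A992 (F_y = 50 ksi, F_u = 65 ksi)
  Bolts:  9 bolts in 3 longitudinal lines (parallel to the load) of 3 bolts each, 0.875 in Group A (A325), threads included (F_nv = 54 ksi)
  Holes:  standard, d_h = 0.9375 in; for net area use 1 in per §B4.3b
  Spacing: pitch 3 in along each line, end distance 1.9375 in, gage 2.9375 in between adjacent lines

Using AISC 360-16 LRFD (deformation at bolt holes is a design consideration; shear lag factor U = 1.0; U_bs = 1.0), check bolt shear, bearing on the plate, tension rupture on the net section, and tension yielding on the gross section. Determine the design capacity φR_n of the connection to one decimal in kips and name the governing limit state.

Bolt shear: A_b = π(0.875)²/4 = 0.60132 in². φR_n = 0.75 × 54 × 0.60132 × 9 × 2 = 438.4 kips.
Bearing (0.5 in plate, F_u = 65 ksi): end bolts L_c = 1.9375 − 0.9375/2 = 1.46875, R_n = min(1.2×1.46875×0.5×65, 2.4×0.875×0.5×65) = 57.281 kips/bolt; interior L_c = 3 − 0.9375 = 2.0625, R_n = 68.25 kips/bolt. φR_n = 0.75 × (3×57.281 + 6×68.25) = 436.0 kips.
Tension rupture (net): A_n = (11.625 − 3×1)×0.5 = 4.3125 in² (U = 1.0, A_e = A_n). φR_n = 0.75 × 65 × 4.3125 = 210.2 kips.
Tension yield (gross): A_g = 11.625×0.5 = 5.8125 in². φR_n = 0.90 × 50 × 5.8125 = 261.6 kips.
Governing: min(438.4, 436.0, 210.2, 261.6) = 210.2 kips → net-section rupture.

210.2 kips (net-section rupture governs)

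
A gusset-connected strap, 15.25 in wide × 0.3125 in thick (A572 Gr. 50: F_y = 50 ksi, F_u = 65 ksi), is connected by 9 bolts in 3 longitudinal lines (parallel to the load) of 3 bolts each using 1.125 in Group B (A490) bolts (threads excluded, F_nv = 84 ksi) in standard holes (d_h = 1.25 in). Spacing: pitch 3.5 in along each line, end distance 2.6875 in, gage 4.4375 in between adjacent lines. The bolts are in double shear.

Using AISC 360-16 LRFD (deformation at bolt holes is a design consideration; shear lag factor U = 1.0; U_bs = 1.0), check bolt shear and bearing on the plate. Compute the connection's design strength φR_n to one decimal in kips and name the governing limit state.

359.9 kips (bearing governs)

Bolt shear: A_b = π(1.125)²/4 = 0.99402 in². φR_n = 0.75 × 84 × 0.99402 × 9 × 2 = 1127.2 kips.
Bearing (0.3125 in plate, F_u = 65 ksi): end bolts L_c = 2.6875 − 1.25/2 = 2.0625, R_n = min(1.2×2.0625×0.3125×65, 2.4×1.125×0.3125×65) = 50.273 kips/bolt; interior L_c = 3.5 − 1.25 = 2.25, R_n = 54.844 kips/bolt. φR_n = 0.75 × (3×50.273 + 6×54.844) = 359.9 kips.
Governing: min(1127.2, 359.9) = 359.9 kips → bearing.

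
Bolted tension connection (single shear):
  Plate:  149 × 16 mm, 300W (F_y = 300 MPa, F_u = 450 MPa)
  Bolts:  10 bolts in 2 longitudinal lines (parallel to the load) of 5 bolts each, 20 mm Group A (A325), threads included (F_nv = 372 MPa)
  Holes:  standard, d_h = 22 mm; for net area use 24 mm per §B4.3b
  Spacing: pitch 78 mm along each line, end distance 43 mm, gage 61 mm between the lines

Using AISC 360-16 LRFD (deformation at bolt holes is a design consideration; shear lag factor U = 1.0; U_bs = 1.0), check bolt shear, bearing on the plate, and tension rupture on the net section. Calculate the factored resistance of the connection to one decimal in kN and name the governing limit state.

545.4 kN (net-section rupture governs)

Bolt shear: A_b = π(20)²/4 = 314.16 mm². φR_n = 0.75 × 372 × 314.16 × 10 × 1 = 876.5 kN.
Bearing (16 mm plate, F_u = 450 MPa): end bolts L_c = 43 − 22/2 = 32, R_n = min(1.2×32×16×450, 2.4×20×16×450) = 276.48 kN/bolt; interior L_c = 78 − 22 = 56, R_n = 345.6 kN/bolt. φR_n = 0.75 × (2×276.48 + 8×345.6) = 2488.3 kN.
Tension rupture (net): A_n = (149 − 2×24)×16 = 1616 mm² (U = 1.0, A_e = A_n). φR_n = 0.75 × 450 × 1616 = 545.4 kN.
Governing: min(876.5, 2488.3, 545.4) = 545.4 kN → net-section rupture.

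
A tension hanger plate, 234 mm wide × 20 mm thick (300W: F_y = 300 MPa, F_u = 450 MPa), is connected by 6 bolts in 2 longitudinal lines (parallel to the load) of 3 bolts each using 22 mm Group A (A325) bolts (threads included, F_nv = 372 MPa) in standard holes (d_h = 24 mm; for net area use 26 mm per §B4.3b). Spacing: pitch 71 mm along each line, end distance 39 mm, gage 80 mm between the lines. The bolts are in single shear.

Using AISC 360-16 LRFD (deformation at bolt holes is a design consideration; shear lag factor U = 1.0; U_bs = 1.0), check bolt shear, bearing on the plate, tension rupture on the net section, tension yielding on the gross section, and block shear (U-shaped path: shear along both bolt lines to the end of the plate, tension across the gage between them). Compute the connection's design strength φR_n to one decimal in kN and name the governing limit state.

Bolt shear: A_b = π(22)²/4 = 380.13 mm². φR_n = 0.75 × 372 × 380.13 × 6 × 1 = 636.3 kN.
Bearing (20 mm plate, F_u = 450 MPa): end bolts L_c = 39 − 24/2 = 27, R_n = min(1.2×27×20×450, 2.4×22×20×450) = 291.6 kN/bolt; interior L_c = 71 − 24 = 47, R_n = 475.2 kN/bolt. φR_n = 0.75 × (2×291.6 + 4×475.2) = 1863.0 kN.
Tension rupture (net): A_n = (234 − 2×26)×20 = 3640 mm² (U = 1.0, A_e = A_n). φR_n = 0.75 × 450 × 3640 = 1228.5 kN.
Tension yield (gross): A_g = 234×20 = 4680 mm². φR_n = 0.90 × 300 × 4680 = 1263.6 kN.
Block shear: shear path 2×[39+2×71] = 2×181 mm, A_gv = 7240, A_nv = 2×(181 − 2.5×26)×20 = 4640 mm²; tension across gage: (80 − 1×26)×20 = 1080 mm². R_n = min(0.6×450×4640, 0.6×300×7240) + 1.0×450×1080 = min(1252.8, 1303.2) + 486 = 1738.8 kN. φR_n = 0.75 × 1738.8 = 1304.1 kN.
Governing: min(636.3, 1863.0, 1228.5, 1263.6, 1304.1) = 636.3 kN → bolt shear.

636.3 kN (bolt shear governs)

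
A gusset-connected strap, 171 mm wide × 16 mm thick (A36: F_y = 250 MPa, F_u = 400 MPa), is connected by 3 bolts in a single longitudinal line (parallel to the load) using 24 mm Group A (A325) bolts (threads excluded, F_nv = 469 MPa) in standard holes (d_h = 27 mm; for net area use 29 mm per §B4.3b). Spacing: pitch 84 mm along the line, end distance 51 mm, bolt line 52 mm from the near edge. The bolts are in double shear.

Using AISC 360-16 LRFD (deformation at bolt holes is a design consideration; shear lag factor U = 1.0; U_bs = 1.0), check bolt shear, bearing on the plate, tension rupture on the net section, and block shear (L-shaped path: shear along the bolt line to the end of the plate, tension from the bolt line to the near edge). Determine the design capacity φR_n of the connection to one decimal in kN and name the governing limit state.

Bolt shear: A_b = π(24)²/4 = 452.39 mm². φR_n = 0.75 × 469 × 452.39 × 3 × 2 = 954.8 kN.
Bearing (16 mm plate, F_u = 400 MPa): end bolts L_c = 51 − 27/2 = 37.5, R_n = min(1.2×37.5×16×400, 2.4×24×16×400) = 288 kN/bolt; interior L_c = 84 − 27 = 57, R_n = 368.64 kN/bolt. φR_n = 0.75 × (1×288 + 2×368.64) = 769.0 kN.
Tension rupture (net): A_n = (171 − 1×29)×16 = 2272 mm² (U = 1.0, A_e = A_n). φR_n = 0.75 × 400 × 2272 = 681.6 kN.
Block shear: shear path 1×[51+2×84] = 1×219 mm, A_gv = 3504, A_nv = 1×(219 − 2.5×29)×16 = 2344 mm²; tension to near edge: (52 − 0.5×29)×16 = 600 mm². R_n = min(0.6×400×2344, 0.6×250×3504) + 1.0×400×600 = min(562.56, 525.6) + 240 = 765.6 kN. φR_n = 0.75 × 765.6 = 574.2 kN.
Governing: min(954.8, 769.0, 681.6, 574.2) = 574.2 kN → block shear.

574.2 kN (block shear governs)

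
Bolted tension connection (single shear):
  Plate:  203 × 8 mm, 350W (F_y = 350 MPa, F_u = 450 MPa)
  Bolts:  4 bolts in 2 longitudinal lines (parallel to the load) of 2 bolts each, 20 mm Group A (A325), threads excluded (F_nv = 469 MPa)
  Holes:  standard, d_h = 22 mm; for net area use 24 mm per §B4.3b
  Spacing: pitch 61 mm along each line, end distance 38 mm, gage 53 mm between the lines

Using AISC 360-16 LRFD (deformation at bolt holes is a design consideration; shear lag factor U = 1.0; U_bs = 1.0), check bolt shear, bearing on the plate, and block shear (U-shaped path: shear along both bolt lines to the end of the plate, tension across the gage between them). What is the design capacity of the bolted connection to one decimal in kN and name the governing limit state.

Bolt shear: A_b = π(20)²/4 = 314.16 mm². φR_n = 0.75 × 469 × 314.16 × 4 × 1 = 442.0 kN.
Bearing (8 mm plate, F_u = 450 MPa): end bolts L_c = 38 − 22/2 = 27, R_n = min(1.2×27×8×450, 2.4×20×8×450) = 116.64 kN/bolt; interior L_c = 61 − 22 = 39, R_n = 168.48 kN/bolt. φR_n = 0.75 × (2×116.64 + 2×168.48) = 427.7 kN.
Block shear: shear path 2×[38+1×61] = 2×99 mm, A_gv = 1584, A_nv = 2×(99 − 1.5×24)×8 = 1008 mm²; tension across gage: (53 − 1×24)×8 = 232 mm². R_n = min(0.6×450×1008, 0.6×350×1584) + 1.0×450×232 = min(272.16, 332.64) + 104.4 = 376.56 kN. φR_n = 0.75 × 376.56 = 282.4 kN.
Governing: min(442.0, 427.7, 282.4) = 282.4 kN → block shear.

282.4 kN (block shear governs)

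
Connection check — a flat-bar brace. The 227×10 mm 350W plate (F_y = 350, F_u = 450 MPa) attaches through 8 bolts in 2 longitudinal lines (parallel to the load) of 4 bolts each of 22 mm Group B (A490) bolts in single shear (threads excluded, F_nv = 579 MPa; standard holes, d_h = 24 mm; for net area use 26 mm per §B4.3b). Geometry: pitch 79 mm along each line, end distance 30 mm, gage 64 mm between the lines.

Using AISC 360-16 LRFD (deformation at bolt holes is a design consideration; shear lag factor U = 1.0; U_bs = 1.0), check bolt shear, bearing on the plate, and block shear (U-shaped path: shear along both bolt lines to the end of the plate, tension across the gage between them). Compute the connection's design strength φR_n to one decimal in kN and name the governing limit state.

841.1 kN (block shear governs)

Bolt shear: A_b = π(22)²/4 = 380.13 mm². φR_n = 0.75 × 579 × 380.13 × 8 × 1 = 1320.6 kN.
Bearing (10 mm plate, F_u = 450 MPa): end bolts L_c = 30 − 24/2 = 18, R_n = min(1.2×18×10×450, 2.4×22×10×450) = 97.2 kN/bolt; interior L_c = 79 − 24 = 55, R_n = 237.6 kN/bolt. φR_n = 0.75 × (2×97.2 + 6×237.6) = 1215.0 kN.
Block shear: shear path 2×[30+3×79] = 2×267 mm, A_gv = 5340, A_nv = 2×(267 − 3.5×26)×10 = 3520 mm²; tension across gage: (64 − 1×26)×10 = 380 mm². R_n = min(0.6×450×3520, 0.6×350×5340) + 1.0×450×380 = min(950.4, 1121.4) + 171 = 1121.4 kN. φR_n = 0.75 × 1121.4 = 841.1 kN.
Governing: min(1320.6, 1215.0, 841.1) = 841.1 kN → block shear.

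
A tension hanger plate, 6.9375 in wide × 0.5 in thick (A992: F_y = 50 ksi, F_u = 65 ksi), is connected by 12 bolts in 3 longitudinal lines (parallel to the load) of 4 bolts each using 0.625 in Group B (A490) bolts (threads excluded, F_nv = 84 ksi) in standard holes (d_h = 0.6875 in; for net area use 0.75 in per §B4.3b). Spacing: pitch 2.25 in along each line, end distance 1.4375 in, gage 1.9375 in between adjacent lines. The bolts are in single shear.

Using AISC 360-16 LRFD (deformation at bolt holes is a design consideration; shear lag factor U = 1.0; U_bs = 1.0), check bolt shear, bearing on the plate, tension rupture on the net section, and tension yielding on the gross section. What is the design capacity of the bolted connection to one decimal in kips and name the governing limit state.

Bolt shear: A_b = π(0.625)²/4 = 0.3068 in². φR_n = 0.75 × 84 × 0.3068 × 12 × 1 = 231.9 kips.
Bearing (0.5 in plate, F_u = 65 ksi): end bolts L_c = 1.4375 − 0.6875/2 = 1.09375, R_n = min(1.2×1.09375×0.5×65, 2.4×0.625×0.5×65) = 42.656 kips/bolt; interior L_c = 2.25 − 0.6875 = 1.5625, R_n = 48.75 kips/bolt. φR_n = 0.75 × (3×42.656 + 9×48.75) = 425.0 kips.
Tension rupture (net): A_n = (6.9375 − 3×0.75)×0.5 = 2.3438 in² (U = 1.0, A_e = A_n). φR_n = 0.75 × 65 × 2.3438 = 114.3 kips.
Tension yield (gross): A_g = 6.9375×0.5 = 3.4688 in². φR_n = 0.90 × 50 × 3.4688 = 156.1 kips.
Governing: min(231.9, 425.0, 114.3, 156.1) = 114.3 kips → net-section rupture.

114.3 kips (net-section rupture governs)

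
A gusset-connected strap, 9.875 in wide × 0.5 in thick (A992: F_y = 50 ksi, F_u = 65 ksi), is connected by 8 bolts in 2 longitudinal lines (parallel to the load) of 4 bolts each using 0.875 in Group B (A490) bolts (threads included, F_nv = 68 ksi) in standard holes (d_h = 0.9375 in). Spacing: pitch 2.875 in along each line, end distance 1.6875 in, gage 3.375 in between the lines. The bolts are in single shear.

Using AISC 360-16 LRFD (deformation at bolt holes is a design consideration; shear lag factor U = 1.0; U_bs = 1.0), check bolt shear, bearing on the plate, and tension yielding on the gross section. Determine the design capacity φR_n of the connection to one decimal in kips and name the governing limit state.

Bolt shear: A_b = π(0.875)²/4 = 0.60132 in². φR_n = 0.75 × 68 × 0.60132 × 8 × 1 = 245.3 kips.
Bearing (0.5 in plate, F_u = 65 ksi): end bolts L_c = 1.6875 − 0.9375/2 = 1.21875, R_n = min(1.2×1.21875×0.5×65, 2.4×0.875×0.5×65) = 47.531 kips/bolt; interior L_c = 2.875 − 0.9375 = 1.9375, R_n = 68.25 kips/bolt. φR_n = 0.75 × (2×47.531 + 6×68.25) = 378.4 kips.
Tension yield (gross): A_g = 9.875×0.5 = 4.9375 in². φR_n = 0.90 × 50 × 4.9375 = 222.2 kips.
Governing: min(245.3, 378.4, 222.2) = 222.2 kips → gross-section yield.

222.2 kips (gross-section yield governs)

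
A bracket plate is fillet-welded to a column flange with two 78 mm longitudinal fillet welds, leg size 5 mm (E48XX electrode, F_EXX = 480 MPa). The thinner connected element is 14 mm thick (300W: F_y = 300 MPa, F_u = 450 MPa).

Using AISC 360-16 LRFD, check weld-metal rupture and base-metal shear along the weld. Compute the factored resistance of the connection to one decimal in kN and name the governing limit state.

119.1 kN (weld metal governs)

Weld metal: throat = 0.707×5 = 3.535 mm, L = 2×78 = 156 mm. φR_n = 0.75 × 0.6 × 480 × 3.535 × 156 = 119.1 kN.
Base metal shear (14 mm plate): yield φR_n = 1.0×0.6×300×14×156 = 393.1 kN; rupture φR_n = 0.75×0.6×450×14×156 = 442.3 kN; take 393.1 kN (yield).
Governing: min(119.1, 393.1) = 119.1 kN → weld metal.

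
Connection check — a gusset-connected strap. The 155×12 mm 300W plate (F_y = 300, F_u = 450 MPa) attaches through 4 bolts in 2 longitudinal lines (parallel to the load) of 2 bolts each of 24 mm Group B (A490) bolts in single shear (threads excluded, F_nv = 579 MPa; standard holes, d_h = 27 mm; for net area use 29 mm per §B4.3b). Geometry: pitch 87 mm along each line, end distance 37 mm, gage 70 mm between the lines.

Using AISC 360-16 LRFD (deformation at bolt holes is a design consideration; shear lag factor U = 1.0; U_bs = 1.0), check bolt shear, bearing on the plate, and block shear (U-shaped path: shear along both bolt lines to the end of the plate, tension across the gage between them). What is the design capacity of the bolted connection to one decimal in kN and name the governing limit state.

557.3 kN (block shear governs)

Bolt shear: A_b = π(24)²/4 = 452.39 mm². φR_n = 0.75 × 579 × 452.39 × 4 × 1 = 785.8 kN.
Bearing (12 mm plate, F_u = 450 MPa): end bolts L_c = 37 − 27/2 = 23.5, R_n = min(1.2×23.5×12×450, 2.4×24×12×450) = 152.28 kN/bolt; interior L_c = 87 − 27 = 60, R_n = 311.04 kN/bolt. φR_n = 0.75 × (2×152.28 + 2×311.04) = 695.0 kN.
Block shear: shear path 2×[37+1×87] = 2×124 mm, A_gv = 2976, A_nv = 2×(124 − 1.5×29)×12 = 1932 mm²; tension across gage: (70 − 1×29)×12 = 492 mm². R_n = min(0.6×450×1932, 0.6×300×2976) + 1.0×450×492 = min(521.64, 535.68) + 221.4 = 743.04 kN. φR_n = 0.75 × 743.04 = 557.3 kN.
Governing: min(785.8, 695.0, 557.3) = 557.3 kN → block shear.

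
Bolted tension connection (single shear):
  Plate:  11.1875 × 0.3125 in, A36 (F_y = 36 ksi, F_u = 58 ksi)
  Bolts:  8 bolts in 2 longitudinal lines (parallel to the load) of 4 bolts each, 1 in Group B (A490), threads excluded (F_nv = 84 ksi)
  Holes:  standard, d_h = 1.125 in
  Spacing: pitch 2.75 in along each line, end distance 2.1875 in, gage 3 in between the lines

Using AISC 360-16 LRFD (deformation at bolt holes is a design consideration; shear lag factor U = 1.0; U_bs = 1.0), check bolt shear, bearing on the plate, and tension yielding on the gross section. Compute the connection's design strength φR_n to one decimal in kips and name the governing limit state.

Bolt shear: A_b = π(1)²/4 = 0.7854 in². φR_n = 0.75 × 84 × 0.7854 × 8 × 1 = 395.8 kips.
Bearing (0.3125 in plate, F_u = 58 ksi): end bolts L_c = 2.1875 − 1.125/2 = 1.625, R_n = min(1.2×1.625×0.3125×58, 2.4×1×0.3125×58) = 35.344 kips/bolt; interior L_c = 2.75 − 1.125 = 1.625, R_n = 35.344 kips/bolt. φR_n = 0.75 × (2×35.344 + 6×35.344) = 212.1 kips.
Tension yield (gross): A_g = 11.1875×0.3125 = 3.4961 in². φR_n = 0.90 × 36 × 3.4961 = 113.3 kips.
Governing: min(395.8, 212.1, 113.3) = 113.3 kips → gross-section yield.

113.3 kips (gross-section yield governs)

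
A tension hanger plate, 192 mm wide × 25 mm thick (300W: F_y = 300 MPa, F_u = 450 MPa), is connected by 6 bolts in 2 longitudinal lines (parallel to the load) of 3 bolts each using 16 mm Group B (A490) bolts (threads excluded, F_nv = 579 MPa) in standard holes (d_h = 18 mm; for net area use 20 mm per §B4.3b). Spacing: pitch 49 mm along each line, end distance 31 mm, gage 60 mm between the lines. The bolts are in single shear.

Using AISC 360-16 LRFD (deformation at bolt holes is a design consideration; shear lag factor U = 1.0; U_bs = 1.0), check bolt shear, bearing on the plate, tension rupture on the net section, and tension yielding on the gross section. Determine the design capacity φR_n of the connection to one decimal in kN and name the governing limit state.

523.9 kN (bolt shear governs)

Bolt shear: A_b = π(16)²/4 = 201.06 mm². φR_n = 0.75 × 579 × 201.06 × 6 × 1 = 523.9 kN.
Bearing (25 mm plate, F_u = 450 MPa): end bolts L_c = 31 − 18/2 = 22, R_n = min(1.2×22×25×450, 2.4×16×25×450) = 297 kN/bolt; interior L_c = 49 − 18 = 31, R_n = 418.5 kN/bolt. φR_n = 0.75 × (2×297 + 4×418.5) = 1701.0 kN.
Tension rupture (net): A_n = (192 − 2×20)×25 = 3800 mm² (U = 1.0, A_e = A_n). φR_n = 0.75 × 450 × 3800 = 1282.5 kN.
Tension yield (gross): A_g = 192×25 = 4800 mm². φR_n = 0.90 × 300 × 4800 = 1296.0 kN.
Governing: min(523.9, 1701.0, 1282.5, 1296.0) = 523.9 kN → bolt shear.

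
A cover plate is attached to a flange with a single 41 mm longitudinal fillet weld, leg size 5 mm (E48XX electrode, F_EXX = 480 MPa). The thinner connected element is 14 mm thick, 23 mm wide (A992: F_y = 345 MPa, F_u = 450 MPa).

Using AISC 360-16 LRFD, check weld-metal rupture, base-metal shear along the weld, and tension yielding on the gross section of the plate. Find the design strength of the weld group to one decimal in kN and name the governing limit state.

31.3 kN (weld metal governs)

Weld metal: throat = 0.707×5 = 3.535 mm, L = 41 mm. φR_n = 0.75 × 0.6 × 480 × 3.535 × 41 = 31.3 kN.
Base metal shear (14 mm plate): yield φR_n = 1.0×0.6×345×14×41 = 118.8 kN; rupture φR_n = 0.75×0.6×450×14×41 = 116.2 kN; take 116.2 kN (rupture).
Tension yield (gross): A_g = 23×14 = 322 mm². φR_n = 0.90 × 345 × 322 = 100.0 kN.
Governing: min(31.3, 116.2, 100.0) = 31.3 kN → weld metal.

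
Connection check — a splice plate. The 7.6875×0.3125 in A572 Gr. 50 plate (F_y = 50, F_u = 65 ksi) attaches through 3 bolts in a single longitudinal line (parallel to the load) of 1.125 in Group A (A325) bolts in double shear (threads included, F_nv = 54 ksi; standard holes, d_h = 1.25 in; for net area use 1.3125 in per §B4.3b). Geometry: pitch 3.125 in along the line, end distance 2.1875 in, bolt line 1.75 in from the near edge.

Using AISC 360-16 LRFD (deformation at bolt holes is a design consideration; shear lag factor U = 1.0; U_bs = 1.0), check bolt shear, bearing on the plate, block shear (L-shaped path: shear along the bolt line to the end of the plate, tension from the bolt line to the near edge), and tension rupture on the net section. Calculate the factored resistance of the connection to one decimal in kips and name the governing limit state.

63.8 kips (block shear governs)

Bolt shear: A_b = π(1.125)²/4 = 0.99402 in². φR_n = 0.75 × 54 × 0.99402 × 3 × 2 = 241.5 kips.
Bearing (0.3125 in plate, F_u = 65 ksi): end bolts L_c = 2.1875 − 1.25/2 = 1.5625, R_n = min(1.2×1.5625×0.3125×65, 2.4×1.125×0.3125×65) = 38.086 kips/bolt; interior L_c = 3.125 − 1.25 = 1.875, R_n = 45.703 kips/bolt. φR_n = 0.75 × (1×38.086 + 2×45.703) = 97.1 kips.
Block shear: shear path 1×[2.1875+2×3.125] = 1×8.4375 in, A_gv = 2.6367, A_nv = 1×(8.4375 − 2.5×1.3125)×0.3125 = 1.6113 in²; tension to near edge: (1.75 − 0.5×1.3125)×0.3125 = 0.3418 in². R_n = min(0.6×65×1.6113, 0.6×50×2.6367) + 1.0×65×0.3418 = min(62.841, 79.101) + 22.217 = 85.058 kips. φR_n = 0.75 × 85.058 = 63.8 kips.
Tension rupture (net): A_n = (7.6875 − 1×1.3125)×0.3125 = 1.9922 in² (U = 1.0, A_e = A_n). φR_n = 0.75 × 65 × 1.9922 = 97.1 kips.
Governing: min(241.5, 97.1, 63.8, 97.1) = 63.8 kips → block shear.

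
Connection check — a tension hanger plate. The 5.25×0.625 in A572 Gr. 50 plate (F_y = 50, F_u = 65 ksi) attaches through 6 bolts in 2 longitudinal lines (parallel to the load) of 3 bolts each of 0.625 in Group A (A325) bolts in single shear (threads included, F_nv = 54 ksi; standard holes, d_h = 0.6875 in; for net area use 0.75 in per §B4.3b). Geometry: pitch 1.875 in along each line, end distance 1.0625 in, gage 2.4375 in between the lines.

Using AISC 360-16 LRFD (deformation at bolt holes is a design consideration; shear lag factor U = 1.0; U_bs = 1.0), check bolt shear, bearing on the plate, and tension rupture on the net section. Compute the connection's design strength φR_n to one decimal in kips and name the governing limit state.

Bolt shear: A_b = π(0.625)²/4 = 0.3068 in². φR_n = 0.75 × 54 × 0.3068 × 6 × 1 = 74.6 kips.
Bearing (0.625 in plate, F_u = 65 ksi): end bolts L_c = 1.0625 − 0.6875/2 = 0.71875, R_n = min(1.2×0.71875×0.625×65, 2.4×0.625×0.625×65) = 35.039 kips/bolt; interior L_c = 1.875 − 0.6875 = 1.1875, R_n = 57.891 kips/bolt. φR_n = 0.75 × (2×35.039 + 4×57.891) = 226.2 kips.
Tension rupture (net): A_n = (5.25 − 2×0.75)×0.625 = 2.3438 in² (U = 1.0, A_e = A_n). φR_n = 0.75 × 65 × 2.3438 = 114.3 kips.
Governing: min(74.6, 226.2, 114.3) = 74.6 kips → bolt shear.

74.6 kips (bolt shear governs)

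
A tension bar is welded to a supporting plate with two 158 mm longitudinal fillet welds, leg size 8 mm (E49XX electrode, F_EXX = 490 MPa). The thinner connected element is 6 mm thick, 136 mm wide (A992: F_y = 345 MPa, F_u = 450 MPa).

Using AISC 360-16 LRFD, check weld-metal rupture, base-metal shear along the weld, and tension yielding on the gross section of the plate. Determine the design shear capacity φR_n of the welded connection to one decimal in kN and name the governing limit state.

253.4 kN (gross-section yield governs)

Weld metal: throat = 0.707×8 = 5.656 mm, L = 2×158 = 316 mm. φR_n = 0.75 × 0.6 × 490 × 5.656 × 316 = 394.1 kN.
Base metal shear (6 mm plate): yield φR_n = 1.0×0.6×345×6×316 = 392.5 kN; rupture φR_n = 0.75×0.6×450×6×316 = 383.9 kN; take 383.9 kN (rupture).
Tension yield (gross): A_g = 136×6 = 816 mm². φR_n = 0.90 × 345 × 816 = 253.4 kN.
Governing: min(394.1, 383.9, 253.4) = 253.4 kN → gross-section yield.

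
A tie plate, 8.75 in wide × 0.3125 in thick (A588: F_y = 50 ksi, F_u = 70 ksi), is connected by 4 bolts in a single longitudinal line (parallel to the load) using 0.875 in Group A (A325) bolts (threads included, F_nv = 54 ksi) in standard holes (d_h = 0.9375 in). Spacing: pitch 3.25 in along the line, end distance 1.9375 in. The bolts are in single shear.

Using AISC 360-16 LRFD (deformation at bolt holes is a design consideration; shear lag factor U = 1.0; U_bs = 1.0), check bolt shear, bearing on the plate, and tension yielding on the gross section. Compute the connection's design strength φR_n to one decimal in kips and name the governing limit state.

Bolt shear: A_b = π(0.875)²/4 = 0.60132 in². φR_n = 0.75 × 54 × 0.60132 × 4 × 1 = 97.4 kips.
Bearing (0.3125 in plate, F_u = 70 ksi): end bolts L_c = 1.9375 − 0.9375/2 = 1.46875, R_n = min(1.2×1.46875×0.3125×70, 2.4×0.875×0.3125×70) = 38.555 kips/bolt; interior L_c = 3.25 − 0.9375 = 2.3125, R_n = 45.938 kips/bolt. φR_n = 0.75 × (1×38.555 + 3×45.938) = 132.3 kips.
Tension yield (gross): A_g = 8.75×0.3125 = 2.7344 in². φR_n = 0.90 × 50 × 2.7344 = 123.0 kips.
Governing: min(97.4, 132.3, 123.0) = 97.4 kips → bolt shear.

97.4 kips (bolt shear governs)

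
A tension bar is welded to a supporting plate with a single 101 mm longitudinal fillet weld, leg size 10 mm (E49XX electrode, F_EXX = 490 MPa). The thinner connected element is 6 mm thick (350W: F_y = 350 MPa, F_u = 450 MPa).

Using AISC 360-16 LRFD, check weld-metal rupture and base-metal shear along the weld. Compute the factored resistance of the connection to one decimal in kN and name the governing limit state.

122.7 kN (base-metal shear governs)

Weld metal: throat = 0.707×10 = 7.07 mm, L = 101 mm. φR_n = 0.75 × 0.6 × 490 × 7.07 × 101 = 157.5 kN.
Base metal shear (6 mm plate): yield φR_n = 1.0×0.6×350×6×101 = 127.3 kN; rupture φR_n = 0.75×0.6×450×6×101 = 122.7 kN; take 122.7 kN (rupture).
Governing: min(157.5, 122.7) = 122.7 kN → base-metal shear.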